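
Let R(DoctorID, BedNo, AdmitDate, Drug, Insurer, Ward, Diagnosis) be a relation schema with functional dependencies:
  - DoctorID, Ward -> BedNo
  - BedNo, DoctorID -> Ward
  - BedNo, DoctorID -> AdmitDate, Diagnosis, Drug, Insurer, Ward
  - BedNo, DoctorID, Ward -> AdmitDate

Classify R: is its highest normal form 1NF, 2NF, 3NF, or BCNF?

BCNF

Candidate keys: {BedNo, DoctorID}, {DoctorID, Ward}. Prime attributes: {BedNo, DoctorID, Ward}.
Every FD has a superkey on the left, so the relation is in BCNF.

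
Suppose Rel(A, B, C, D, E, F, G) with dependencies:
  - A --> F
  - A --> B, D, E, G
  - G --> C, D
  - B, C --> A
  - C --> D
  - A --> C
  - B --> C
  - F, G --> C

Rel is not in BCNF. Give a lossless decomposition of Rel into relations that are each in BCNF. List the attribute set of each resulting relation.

{A, B, E, F, G}; {C, D}; {C, G}

Candidate keys of the original relation: {A}, {B}.
In {A, B, C, D, E, F, G}, {G} is not a superkey ({G}⁺ restricted to this set is {C, D, G}), so split on G --> C, D into {C, D, G} and {A, B, E, F, G}.
In {C, D, G}, {C} is not a superkey ({C}⁺ restricted to this set is {C, D}), so split on C --> D into {C, D} and {C, G}.
{C, D}: every determinant is a superkey — BCNF.
{C, G}: every determinant is a superkey — BCNF.
{A, B, E, F, G}: every determinant is a superkey — BCNF.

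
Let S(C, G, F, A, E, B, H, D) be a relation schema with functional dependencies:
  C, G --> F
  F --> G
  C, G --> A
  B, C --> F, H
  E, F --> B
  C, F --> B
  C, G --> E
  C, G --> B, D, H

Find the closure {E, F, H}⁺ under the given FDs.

Start with {E, F, H}.
F --> G applies; add {G} → now {E, F, G, H}.
E, F --> B applies; add {B} → now {B, E, F, G, H}.
No further FD applies.

{B, E, F, G, H}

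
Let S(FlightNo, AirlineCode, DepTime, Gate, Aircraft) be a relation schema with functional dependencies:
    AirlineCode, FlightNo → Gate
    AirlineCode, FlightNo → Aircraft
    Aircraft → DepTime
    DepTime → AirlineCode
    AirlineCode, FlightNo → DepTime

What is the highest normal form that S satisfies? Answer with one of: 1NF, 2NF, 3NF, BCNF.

3NF

Candidate keys: {Aircraft, FlightNo}, {AirlineCode, FlightNo}, {DepTime, FlightNo}. Prime attributes: {Aircraft, AirlineCode, DepTime, FlightNo}.
Aircraft → DepTime breaks BCNF: {Aircraft}⁺ = {Aircraft, AirlineCode, DepTime}, so {Aircraft} is not a superkey.
But every attribute on its right side ({DepTime}) is prime, and the same holds for every other non-superkey FD, so 3NF still holds.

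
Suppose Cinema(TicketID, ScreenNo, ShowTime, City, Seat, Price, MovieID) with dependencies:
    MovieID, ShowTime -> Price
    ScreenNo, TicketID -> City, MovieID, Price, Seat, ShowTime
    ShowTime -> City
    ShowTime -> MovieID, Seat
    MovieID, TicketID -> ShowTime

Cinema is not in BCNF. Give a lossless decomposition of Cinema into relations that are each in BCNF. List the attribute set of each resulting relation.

Candidate key of the original relation: {ScreenNo, TicketID}.
Within {City, MovieID, Price, ScreenNo, Seat, ShowTime, TicketID}: {MovieID, ShowTime}⁺ ∩ {City, MovieID, Price, ScreenNo, Seat, ShowTime, TicketID} = {City, MovieID, Price, Seat, ShowTime}, not the whole set, so MovieID, ShowTime -> City, Price, Seat violates BCNF; decompose into {City, MovieID, Price, Seat, ShowTime} and {MovieID, ScreenNo, ShowTime, TicketID}.
{City, MovieID, Price, Seat, ShowTime} is in BCNF.
Within {MovieID, ScreenNo, ShowTime, TicketID}: {ShowTime}⁺ ∩ {MovieID, ScreenNo, ShowTime, TicketID} = {MovieID, ShowTime}, not the whole set, so ShowTime -> MovieID violates BCNF; decompose into {MovieID, ShowTime} and {ScreenNo, ShowTime, TicketID}.
{MovieID, ShowTime} is in BCNF.
{ScreenNo, ShowTime, TicketID} is in BCNF.

{City, MovieID, Price, Seat, ShowTime}; {ScreenNo, ShowTime, TicketID}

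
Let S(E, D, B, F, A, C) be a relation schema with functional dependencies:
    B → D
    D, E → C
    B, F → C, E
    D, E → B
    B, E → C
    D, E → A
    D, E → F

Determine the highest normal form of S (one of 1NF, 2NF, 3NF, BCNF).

Candidate keys: {B, E}, {B, F}, {D, E}. Prime attributes: {B, D, E, F}.
For B → D we have {B}⁺ = {B, D}; {B} is not a superkey, so BCNF fails.
Its right-hand attributes {D} are all prime, as are those of every other non-superkey FD — the relation is in 3NF.

3NF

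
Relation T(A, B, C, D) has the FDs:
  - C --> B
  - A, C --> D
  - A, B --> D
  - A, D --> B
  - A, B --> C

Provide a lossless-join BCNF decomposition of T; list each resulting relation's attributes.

Candidate keys of the original relation: {A, B}, {A, C}, {A, D}.
{A, B, C, D}: {C} determines {B, C} here but is not a superkey — split on C --> B, giving {B, C} and {A, C, D}.
{B, C}: every determinant is a superkey — BCNF.
{A, C, D}: every determinant is a superkey — BCNF.

{A, C, D}; {B, C}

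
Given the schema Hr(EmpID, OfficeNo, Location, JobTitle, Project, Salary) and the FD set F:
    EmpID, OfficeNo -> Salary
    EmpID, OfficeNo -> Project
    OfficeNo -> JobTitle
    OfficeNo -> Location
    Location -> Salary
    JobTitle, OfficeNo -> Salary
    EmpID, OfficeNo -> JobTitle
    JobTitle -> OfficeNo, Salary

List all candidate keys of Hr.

{EmpID, JobTitle}, {EmpID, OfficeNo}

No FD produces {EmpID}, so it must be in every candidate key.
{EmpID, JobTitle}⁺ = {EmpID, JobTitle, Location, OfficeNo, Project, Salary} — all of the relation — so {EmpID, JobTitle} is a candidate key.
{EmpID, OfficeNo}⁺ = {EmpID, JobTitle, Location, OfficeNo, Project, Salary} — all of the relation — so {EmpID, OfficeNo} is a candidate key.
These are minimal and exhaustive — every other superkey contains one of them.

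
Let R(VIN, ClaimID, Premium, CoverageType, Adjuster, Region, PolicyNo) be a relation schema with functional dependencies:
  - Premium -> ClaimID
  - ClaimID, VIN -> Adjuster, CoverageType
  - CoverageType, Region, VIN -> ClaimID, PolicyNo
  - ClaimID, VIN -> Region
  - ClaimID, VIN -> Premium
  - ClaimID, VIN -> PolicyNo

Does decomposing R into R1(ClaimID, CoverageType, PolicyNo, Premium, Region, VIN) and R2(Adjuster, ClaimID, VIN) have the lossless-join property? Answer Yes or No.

Yes

The shared attributes are {ClaimID, VIN} and {ClaimID, VIN}⁺ = {Adjuster, ClaimID, CoverageType, PolicyNo, Premium, Region, VIN}.
R1 is contained in that closure, so R1 ∩ R2 -> R1 holds and the join is lossless.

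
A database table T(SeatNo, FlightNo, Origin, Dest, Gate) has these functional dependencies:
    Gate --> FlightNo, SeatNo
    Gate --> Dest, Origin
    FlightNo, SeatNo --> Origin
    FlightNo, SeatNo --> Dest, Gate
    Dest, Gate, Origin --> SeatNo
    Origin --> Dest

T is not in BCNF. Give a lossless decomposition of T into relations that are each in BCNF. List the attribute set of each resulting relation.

Candidate keys of the original relation: {FlightNo, SeatNo}, {Gate}.
{Dest, FlightNo, Gate, Origin, SeatNo}: {Origin} determines {Dest, Origin} here but is not a superkey — split on Origin --> Dest, giving {Dest, Origin} and {FlightNo, Gate, Origin, SeatNo}.
{Dest, Origin} has no BCNF violation.
{FlightNo, Gate, Origin, SeatNo} has no BCNF violation.

{Dest, Origin}; {FlightNo, Gate, Origin, SeatNo}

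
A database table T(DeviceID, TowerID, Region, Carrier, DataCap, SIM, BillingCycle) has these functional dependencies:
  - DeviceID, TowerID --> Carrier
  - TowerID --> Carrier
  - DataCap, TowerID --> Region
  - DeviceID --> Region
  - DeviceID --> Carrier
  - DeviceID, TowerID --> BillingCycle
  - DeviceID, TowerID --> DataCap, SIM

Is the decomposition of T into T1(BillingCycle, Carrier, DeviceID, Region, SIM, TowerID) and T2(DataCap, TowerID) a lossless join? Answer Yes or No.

No

The shared attributes are {TowerID} and {TowerID}⁺ = {Carrier, TowerID}.
The closure covers neither T1 nor T2 entirely; the join is not lossless.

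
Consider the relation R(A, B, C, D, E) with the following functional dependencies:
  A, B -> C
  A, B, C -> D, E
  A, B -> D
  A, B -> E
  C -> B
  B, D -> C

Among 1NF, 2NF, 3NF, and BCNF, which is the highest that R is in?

Candidate keys: {A, B}, {A, C}. Prime attributes: {A, B, C}.
For C -> B we have {C}⁺ = {B, C}; {C} is not a superkey, so BCNF fails.
Its right-hand attributes {B} are all prime, as are those of every other non-superkey FD — the relation is in 3NF.

3NF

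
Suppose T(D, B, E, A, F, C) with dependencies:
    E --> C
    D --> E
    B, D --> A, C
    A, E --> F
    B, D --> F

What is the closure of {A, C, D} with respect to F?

Start with {A, C, D}.
D --> E applies; add {E} → now {A, C, D, E}.
A, E --> F applies; add {F} → now {A, C, D, E, F}.
No further FD applies.

{A, C, D, E, F}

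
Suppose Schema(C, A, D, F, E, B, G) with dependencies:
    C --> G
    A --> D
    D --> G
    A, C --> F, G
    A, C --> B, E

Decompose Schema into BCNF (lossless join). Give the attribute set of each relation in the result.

Candidate key of the original relation: {A, C}.
{A, B, C, D, E, F, G}: {C} determines {C, G} here but is not a superkey — split on C --> G, giving {C, G} and {A, B, C, D, E, F}.
{C, G} is in BCNF.
{A, B, C, D, E, F}: {A} determines {A, D} here but is not a superkey — split on A --> D, giving {A, D} and {A, B, C, E, F}.
{A, D} is in BCNF.
{A, B, C, E, F} is in BCNF.

{A, B, C, E, F}; {A, D}; {C, G}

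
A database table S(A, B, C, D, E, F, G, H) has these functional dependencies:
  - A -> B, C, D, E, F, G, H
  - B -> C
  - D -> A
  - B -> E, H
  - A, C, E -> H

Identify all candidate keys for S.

{A}⁺ = {A, B, C, D, E, F, G, H}, which is every attribute, so {A} is a candidate key.
{D}⁺ = {A, B, C, D, E, F, G, H}, which is every attribute, so {D} is a candidate key.
Any other superkey properly contains one of these, so there are no further candidate keys.

{A}, {D}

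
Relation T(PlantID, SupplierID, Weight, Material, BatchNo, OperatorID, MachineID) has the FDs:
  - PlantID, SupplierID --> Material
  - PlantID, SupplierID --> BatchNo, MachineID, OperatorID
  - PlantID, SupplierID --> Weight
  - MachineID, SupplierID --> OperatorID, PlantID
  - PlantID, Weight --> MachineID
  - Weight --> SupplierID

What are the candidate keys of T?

{MachineID, SupplierID}⁺ = {BatchNo, MachineID, Material, OperatorID, PlantID, SupplierID, Weight}, which is every attribute, so {MachineID, SupplierID} is a candidate key.
{MachineID, Weight}⁺ = {BatchNo, MachineID, Material, OperatorID, PlantID, SupplierID, Weight}, which is every attribute, so {MachineID, Weight} is a candidate key.
{PlantID, SupplierID}⁺ = {BatchNo, MachineID, Material, OperatorID, PlantID, SupplierID, Weight}, which is every attribute, so {PlantID, SupplierID} is a candidate key.
{PlantID, Weight}⁺ = {BatchNo, MachineID, Material, OperatorID, PlantID, SupplierID, Weight}, which is every attribute, so {PlantID, Weight} is a candidate key.
These are minimal and exhaustive — every other superkey contains one of them.

{MachineID, SupplierID}, {MachineID, Weight}, {PlantID, SupplierID}, {PlantID, Weight}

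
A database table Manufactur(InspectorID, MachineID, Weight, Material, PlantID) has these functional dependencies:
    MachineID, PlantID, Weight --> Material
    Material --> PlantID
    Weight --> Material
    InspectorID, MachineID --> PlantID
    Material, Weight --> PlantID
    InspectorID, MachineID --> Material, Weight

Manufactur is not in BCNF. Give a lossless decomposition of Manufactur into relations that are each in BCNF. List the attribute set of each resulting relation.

Candidate key of the original relation: {InspectorID, MachineID}.
Within {InspectorID, MachineID, Material, PlantID, Weight}: {MachineID, PlantID, Weight}⁺ ∩ {InspectorID, MachineID, Material, PlantID, Weight} = {MachineID, Material, PlantID, Weight}, not the whole set, so MachineID, PlantID, Weight --> Material violates BCNF; decompose into {MachineID, Material, PlantID, Weight} and {InspectorID, MachineID, PlantID, Weight}.
Within {MachineID, Material, PlantID, Weight}: {Material}⁺ ∩ {MachineID, Material, PlantID, Weight} = {Material, PlantID}, not the whole set, so Material --> PlantID violates BCNF; decompose into {Material, PlantID} and {MachineID, Material, Weight}.
{Material, PlantID} has no BCNF violation.
Within {MachineID, Material, Weight}: {Weight}⁺ ∩ {MachineID, Material, Weight} = {Material, Weight}, not the whole set, so Weight --> Material violates BCNF; decompose into {Material, Weight} and {MachineID, Weight}.
{Material, Weight} has no BCNF violation.
{MachineID, Weight} has no BCNF violation.
Within {InspectorID, MachineID, PlantID, Weight}: {Weight}⁺ ∩ {InspectorID, MachineID, PlantID, Weight} = {PlantID, Weight}, not the whole set, so Weight --> PlantID violates BCNF; decompose into {PlantID, Weight} and {InspectorID, MachineID, Weight}.
{PlantID, Weight} has no BCNF violation.
{InspectorID, MachineID, Weight} has no BCNF violation.

{InspectorID, MachineID, Weight}; {Material, PlantID}; {Material, Weight}; {PlantID, Weight}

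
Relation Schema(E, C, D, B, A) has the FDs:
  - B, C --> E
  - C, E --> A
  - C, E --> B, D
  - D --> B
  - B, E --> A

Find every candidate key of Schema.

No FD produces {C}, so it must be in every candidate key.
{B, C}⁺ = {A, B, C, D, E}, which is every attribute, so {B, C} is a candidate key.
{C, D}⁺ = {A, B, C, D, E}, which is every attribute, so {C, D} is a candidate key.
{C, E}⁺ = {A, B, C, D, E}, which is every attribute, so {C, E} is a candidate key.
These are minimal and exhaustive — every other superkey contains one of them.

{B, C}, {C, D}, {C, E}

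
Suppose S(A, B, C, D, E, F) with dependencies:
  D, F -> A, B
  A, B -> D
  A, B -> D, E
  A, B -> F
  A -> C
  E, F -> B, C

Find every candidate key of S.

{A, B}, {A, E, F}, {D, F}

{A, B}⁺ = {A, B, C, D, E, F} — all of the relation — so {A, B} is a candidate key.
{D, F}⁺ = {A, B, C, D, E, F} — all of the relation — so {D, F} is a candidate key.
{A, E, F}⁺ = {A, B, C, D, E, F} — all of the relation — so {A, E, F} is a candidate key.
No proper subset of any of these is a key, and no other minimal superkey exists.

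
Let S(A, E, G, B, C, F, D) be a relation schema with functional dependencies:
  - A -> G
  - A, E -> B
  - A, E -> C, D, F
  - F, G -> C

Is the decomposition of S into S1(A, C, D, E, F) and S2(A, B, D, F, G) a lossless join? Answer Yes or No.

No

Common attributes: {A, D, F}; their closure is {A, C, D, F, G}.
The closure covers neither S1 nor S2 entirely; the join is not lossless.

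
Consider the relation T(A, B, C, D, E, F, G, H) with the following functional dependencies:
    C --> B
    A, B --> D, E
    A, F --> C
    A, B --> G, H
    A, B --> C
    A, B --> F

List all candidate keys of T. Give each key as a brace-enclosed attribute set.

{A} never appears on the right of any FD, so every key must include it.
{A, B}⁺ = {A, B, C, D, E, F, G, H}, which is every attribute, so {A, B} is a candidate key.
{A, C}⁺ = {A, B, C, D, E, F, G, H}, which is every attribute, so {A, C} is a candidate key.
{A, F}⁺ = {A, B, C, D, E, F, G, H}, which is every attribute, so {A, F} is a candidate key.
These are minimal and exhaustive — every other superkey contains one of them.

{A, B}, {A, C}, {A, F}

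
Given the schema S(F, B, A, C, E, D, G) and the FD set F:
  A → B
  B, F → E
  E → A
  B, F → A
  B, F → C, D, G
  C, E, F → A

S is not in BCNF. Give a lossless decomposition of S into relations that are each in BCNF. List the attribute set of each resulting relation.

{A, B}; {A, E}; {C, D, E, F, G}

Candidate keys of the original relation: {A, F}, {B, F}, {E, F}.
In {A, B, C, D, E, F, G}, {A} is not a superkey ({A}⁺ restricted to this set is {A, B}), so split on A → B into {A, B} and {A, C, D, E, F, G}.
{A, B} has no BCNF violation.
In {A, C, D, E, F, G}, {E} is not a superkey ({E}⁺ restricted to this set is {A, E}), so split on E → A into {A, E} and {C, D, E, F, G}.
{A, E} has no BCNF violation.
{C, D, E, F, G} has no BCNF violation.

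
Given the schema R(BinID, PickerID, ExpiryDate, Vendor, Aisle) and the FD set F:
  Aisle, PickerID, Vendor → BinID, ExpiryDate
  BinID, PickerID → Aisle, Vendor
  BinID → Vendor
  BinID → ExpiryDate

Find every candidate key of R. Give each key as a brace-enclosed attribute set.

{PickerID} never appears on the right of any FD, so every key must include it.
{BinID, PickerID}⁺ = {Aisle, BinID, ExpiryDate, PickerID, Vendor}, which is every attribute, so {BinID, PickerID} is a candidate key.
{Aisle, PickerID, Vendor}⁺ = {Aisle, BinID, ExpiryDate, PickerID, Vendor}, which is every attribute, so {Aisle, PickerID, Vendor} is a candidate key.
These are minimal and exhaustive — every other superkey contains one of them.

{Aisle, PickerID, Vendor}, {BinID, PickerID}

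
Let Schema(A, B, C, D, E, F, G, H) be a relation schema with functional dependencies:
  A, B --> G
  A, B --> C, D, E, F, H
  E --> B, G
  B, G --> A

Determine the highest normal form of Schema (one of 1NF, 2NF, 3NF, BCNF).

BCNF

Candidate keys: {A, B}, {B, G}, {E}. Prime attributes: {A, B, E, G}.
Every FD has a superkey on the left, so the relation is in BCNF.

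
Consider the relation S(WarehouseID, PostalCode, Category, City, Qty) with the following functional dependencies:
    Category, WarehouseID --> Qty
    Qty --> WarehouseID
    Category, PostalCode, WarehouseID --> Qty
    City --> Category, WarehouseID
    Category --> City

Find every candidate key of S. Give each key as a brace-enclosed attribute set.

{PostalCode} never appears on the right of any FD, so every key must include it.
{Category, PostalCode}⁺ = {Category, City, PostalCode, Qty, WarehouseID} — all of the relation — so {Category, PostalCode} is a candidate key.
{City, PostalCode}⁺ = {Category, City, PostalCode, Qty, WarehouseID} — all of the relation — so {City, PostalCode} is a candidate key.
These are minimal and exhaustive — every other superkey contains one of them.

{Category, PostalCode}, {City, PostalCode}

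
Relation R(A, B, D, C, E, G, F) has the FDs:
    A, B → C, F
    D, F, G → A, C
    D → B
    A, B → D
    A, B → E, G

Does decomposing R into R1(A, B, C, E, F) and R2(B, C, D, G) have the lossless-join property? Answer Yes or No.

No

Common attributes: {B, C}; their closure is {B, C}.
Neither R1 nor R2 is contained in that closure, so the decomposition is lossy.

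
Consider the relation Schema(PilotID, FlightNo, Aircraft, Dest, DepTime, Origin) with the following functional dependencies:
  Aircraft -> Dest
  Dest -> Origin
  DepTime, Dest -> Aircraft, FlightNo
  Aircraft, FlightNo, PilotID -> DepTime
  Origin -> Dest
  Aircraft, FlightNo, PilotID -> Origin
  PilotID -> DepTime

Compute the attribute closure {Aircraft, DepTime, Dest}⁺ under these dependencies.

{Aircraft, DepTime, Dest, FlightNo, Origin}

Start with {Aircraft, DepTime, Dest}.
Dest -> Origin applies; add {Origin} → now {Aircraft, DepTime, Dest, Origin}.
DepTime, Dest -> Aircraft, FlightNo applies; add {FlightNo} → now {Aircraft, DepTime, Dest, FlightNo, Origin}.
No further FD applies.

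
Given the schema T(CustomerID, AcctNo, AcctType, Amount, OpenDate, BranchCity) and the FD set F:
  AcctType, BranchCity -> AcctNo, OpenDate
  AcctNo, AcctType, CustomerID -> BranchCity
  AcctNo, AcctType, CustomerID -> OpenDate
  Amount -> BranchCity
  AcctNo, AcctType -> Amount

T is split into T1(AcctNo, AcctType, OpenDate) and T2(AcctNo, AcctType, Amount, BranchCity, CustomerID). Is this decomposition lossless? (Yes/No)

Yes

Common attributes: {AcctNo, AcctType}; their closure is {AcctNo, AcctType, Amount, BranchCity, OpenDate}.
Since T1 ⊆ {AcctNo, AcctType, Amount, BranchCity, OpenDate}, the intersection is a superkey of T1; the decomposition is lossless.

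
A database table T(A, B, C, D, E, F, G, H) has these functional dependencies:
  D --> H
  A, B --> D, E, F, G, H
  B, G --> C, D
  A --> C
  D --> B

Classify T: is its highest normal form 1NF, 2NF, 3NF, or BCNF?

1NF

Candidate keys: {A, B}, {A, D}. Prime attributes: {A, B, D}.
D --> H breaks BCNF: {D}⁺ = {B, D, H}, so {D} is not a superkey.
Because {H} is non-prime and the left side of D --> H is not a superkey, the relation is not in 3NF.
The proper key subset {A} of {A, B} determines non-prime {C}, so the relation is not even in 2NF.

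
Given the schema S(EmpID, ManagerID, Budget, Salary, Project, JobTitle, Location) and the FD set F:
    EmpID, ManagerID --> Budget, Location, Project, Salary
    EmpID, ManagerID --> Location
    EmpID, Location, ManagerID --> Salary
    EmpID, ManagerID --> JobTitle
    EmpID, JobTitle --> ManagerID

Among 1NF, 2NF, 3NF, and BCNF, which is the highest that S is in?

Candidate keys: {EmpID, JobTitle}, {EmpID, ManagerID}. Prime attributes: {EmpID, JobTitle, ManagerID}.
Every FD has a superkey on the left, so the relation is in BCNF.

BCNF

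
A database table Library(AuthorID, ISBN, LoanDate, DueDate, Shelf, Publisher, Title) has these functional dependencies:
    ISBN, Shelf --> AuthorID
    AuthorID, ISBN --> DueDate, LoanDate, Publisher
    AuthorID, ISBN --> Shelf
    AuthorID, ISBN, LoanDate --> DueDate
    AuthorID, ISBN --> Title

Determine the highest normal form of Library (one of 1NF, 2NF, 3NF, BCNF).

Candidate keys: {AuthorID, ISBN}, {ISBN, Shelf}. Prime attributes: {AuthorID, ISBN, Shelf}.
Each dependency's left side is a superkey — BCNF holds.

BCNF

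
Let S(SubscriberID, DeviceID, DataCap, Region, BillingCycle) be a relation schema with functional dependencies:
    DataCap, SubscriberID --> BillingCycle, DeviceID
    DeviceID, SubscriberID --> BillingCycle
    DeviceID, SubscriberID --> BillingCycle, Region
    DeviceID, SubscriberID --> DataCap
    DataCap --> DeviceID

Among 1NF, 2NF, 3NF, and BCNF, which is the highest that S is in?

Candidate keys: {DataCap, SubscriberID}, {DeviceID, SubscriberID}. Prime attributes: {DataCap, DeviceID, SubscriberID}.
For DataCap --> DeviceID we have {DataCap}⁺ = {DataCap, DeviceID}; {DataCap} is not a superkey, so BCNF fails.
Since {DeviceID} ⊆ prime attributes and every other non-superkey FD also has a prime right side, the schema is in 3NF.

3NF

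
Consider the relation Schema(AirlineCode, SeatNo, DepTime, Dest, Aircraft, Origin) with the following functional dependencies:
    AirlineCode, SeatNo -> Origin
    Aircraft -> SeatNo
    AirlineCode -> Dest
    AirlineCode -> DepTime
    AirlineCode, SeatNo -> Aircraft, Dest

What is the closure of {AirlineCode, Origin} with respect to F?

{AirlineCode, DepTime, Dest, Origin}

Start with {AirlineCode, Origin}.
AirlineCode -> Dest applies; add {Dest} → now {AirlineCode, Dest, Origin}.
AirlineCode -> DepTime applies; add {DepTime} → now {AirlineCode, DepTime, Dest, Origin}.
No further FD applies.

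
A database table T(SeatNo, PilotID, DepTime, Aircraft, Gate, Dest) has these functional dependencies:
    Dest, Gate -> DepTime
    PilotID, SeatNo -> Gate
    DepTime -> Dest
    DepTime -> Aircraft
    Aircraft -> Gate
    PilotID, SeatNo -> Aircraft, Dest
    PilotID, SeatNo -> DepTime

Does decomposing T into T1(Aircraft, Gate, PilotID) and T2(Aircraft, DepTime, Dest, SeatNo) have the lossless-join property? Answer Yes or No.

No

The shared attributes are {Aircraft} and {Aircraft}⁺ = {Aircraft, Gate}.
T1 ⊄ {Aircraft, Gate} and T2 ⊄ {Aircraft, Gate}, so the split is lossy.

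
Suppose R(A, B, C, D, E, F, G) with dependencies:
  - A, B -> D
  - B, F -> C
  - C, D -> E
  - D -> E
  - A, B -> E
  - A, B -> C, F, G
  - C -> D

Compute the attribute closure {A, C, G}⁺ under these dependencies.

Start with {A, C, G}.
C -> D applies; add {D} → now {A, C, D, G}.
C, D -> E applies; add {E} → now {A, C, D, E, G}.
No further FD applies.

{A, C, D, E, G}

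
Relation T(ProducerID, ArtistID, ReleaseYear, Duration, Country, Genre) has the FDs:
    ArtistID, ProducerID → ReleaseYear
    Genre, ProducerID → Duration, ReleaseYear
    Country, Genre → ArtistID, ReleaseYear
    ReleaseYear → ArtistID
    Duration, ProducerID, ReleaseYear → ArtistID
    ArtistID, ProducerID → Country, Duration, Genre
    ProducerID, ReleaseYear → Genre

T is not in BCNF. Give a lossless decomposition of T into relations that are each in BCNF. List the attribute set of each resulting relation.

Candidate keys of the original relation: {ArtistID, ProducerID}, {Genre, ProducerID}, {ProducerID, ReleaseYear}.
Within {ArtistID, Country, Duration, Genre, ProducerID, ReleaseYear}: {Country, Genre}⁺ ∩ {ArtistID, Country, Duration, Genre, ProducerID, ReleaseYear} = {ArtistID, Country, Genre, ReleaseYear}, not the whole set, so Country, Genre → ArtistID, ReleaseYear violates BCNF; decompose into {ArtistID, Country, Genre, ReleaseYear} and {Country, Duration, Genre, ProducerID}.
Within {ArtistID, Country, Genre, ReleaseYear}: {ReleaseYear}⁺ ∩ {ArtistID, Country, Genre, ReleaseYear} = {ArtistID, ReleaseYear}, not the whole set, so ReleaseYear → ArtistID violates BCNF; decompose into {ArtistID, ReleaseYear} and {Country, Genre, ReleaseYear}.
{ArtistID, ReleaseYear} has no BCNF violation.
{Country, Genre, ReleaseYear} has no BCNF violation.
{Country, Duration, Genre, ProducerID} has no BCNF violation.

{ArtistID, ReleaseYear}; {Country, Duration, Genre, ProducerID}; {Country, Genre, ReleaseYear}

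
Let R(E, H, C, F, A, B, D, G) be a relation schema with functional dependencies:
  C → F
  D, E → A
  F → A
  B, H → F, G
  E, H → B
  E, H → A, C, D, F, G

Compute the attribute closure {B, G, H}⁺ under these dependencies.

{A, B, F, G, H}

Start with {B, G, H}.
B, H → F, G applies; add {F} → now {B, F, G, H}.
F → A applies; add {A} → now {A, B, F, G, H}.
No further FD applies.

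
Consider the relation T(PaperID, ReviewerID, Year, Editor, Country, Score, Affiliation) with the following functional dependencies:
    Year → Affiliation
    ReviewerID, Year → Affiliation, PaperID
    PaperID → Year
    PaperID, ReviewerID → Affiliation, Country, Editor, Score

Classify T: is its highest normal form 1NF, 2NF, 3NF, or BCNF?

1NF

Candidate keys: {PaperID, ReviewerID}, {ReviewerID, Year}. Prime attributes: {PaperID, ReviewerID, Year}.
Year → Affiliation: {Year}⁺ = {Affiliation, Year}, which is not all of the attributes, so the left side is not a superkey — BCNF is violated.
Year → Affiliation determines the non-prime attribute {Affiliation} from a non-superkey — 3NF is violated.
{PaperID} is a proper subset of the key {PaperID, ReviewerID}, and {PaperID}⁺ contains the non-prime attribute {Affiliation} — a partial dependency, so 2NF is violated.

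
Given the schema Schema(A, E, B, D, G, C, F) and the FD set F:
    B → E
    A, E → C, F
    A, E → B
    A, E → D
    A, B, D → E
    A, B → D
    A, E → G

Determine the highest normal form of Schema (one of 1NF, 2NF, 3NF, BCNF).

Candidate keys: {A, B}, {A, E}. Prime attributes: {A, B, E}.
B → E: {B}⁺ = {B, E}, which is not all of the attributes, so the left side is not a superkey — BCNF is violated.
Since {E} ⊆ prime attributes and every other non-superkey FD also has a prime right side, the schema is in 3NF.

3NF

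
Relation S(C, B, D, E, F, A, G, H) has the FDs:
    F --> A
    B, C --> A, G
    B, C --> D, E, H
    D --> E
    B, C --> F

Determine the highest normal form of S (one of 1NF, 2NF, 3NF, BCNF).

2NF

Candidate key: {B, C}. Prime attributes: {B, C}.
F --> A breaks BCNF: {F}⁺ = {A, F}, so {F} is not a superkey.
F --> A determines the non-prime attribute {A} from a non-superkey — 3NF is violated.
No proper subset of a key has a non-prime attribute in its closure, so there is no partial dependency; 2NF holds.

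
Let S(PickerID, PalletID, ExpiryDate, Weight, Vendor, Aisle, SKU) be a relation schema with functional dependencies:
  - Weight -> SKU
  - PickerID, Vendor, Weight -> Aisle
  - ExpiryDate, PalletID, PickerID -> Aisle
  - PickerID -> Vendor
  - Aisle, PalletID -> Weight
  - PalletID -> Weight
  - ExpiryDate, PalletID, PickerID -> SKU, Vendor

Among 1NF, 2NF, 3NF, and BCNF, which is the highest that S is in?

Candidate key: {ExpiryDate, PalletID, PickerID}. Prime attributes: {ExpiryDate, PalletID, PickerID}.
Weight -> SKU: {Weight}⁺ = {SKU, Weight}, which is not all of the attributes, so the left side is not a superkey — BCNF is violated.
Weight -> SKU has non-prime {SKU} on the right and a non-superkey on the left, so 3NF fails.
Since {PalletID} ⊂ {ExpiryDate, PalletID, PickerID} and {PalletID}⁺ ⊇ {SKU, Weight} with {SKU, Weight} non-prime, there is a partial dependency; 2NF fails.

1NF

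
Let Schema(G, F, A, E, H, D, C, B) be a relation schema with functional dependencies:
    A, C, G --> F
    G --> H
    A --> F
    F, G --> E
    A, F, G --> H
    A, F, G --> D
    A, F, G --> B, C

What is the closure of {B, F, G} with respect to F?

{B, E, F, G, H}

Start with {B, F, G}.
G --> H applies; add {H} → now {B, F, G, H}.
F, G --> E applies; add {E} → now {B, E, F, G, H}.
No further FD applies.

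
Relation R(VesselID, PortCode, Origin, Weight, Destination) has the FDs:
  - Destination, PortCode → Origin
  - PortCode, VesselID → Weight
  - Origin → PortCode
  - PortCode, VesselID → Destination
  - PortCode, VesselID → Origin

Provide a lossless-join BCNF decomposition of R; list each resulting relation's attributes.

{Destination, Origin}; {Destination, PortCode, VesselID, Weight}; {Origin, PortCode}

Candidate keys of the original relation: {Origin, VesselID}, {PortCode, VesselID}.
Within {Destination, Origin, PortCode, VesselID, Weight}: {Destination, PortCode}⁺ ∩ {Destination, Origin, PortCode, VesselID, Weight} = {Destination, Origin, PortCode}, not the whole set, so Destination, PortCode → Origin violates BCNF; decompose into {Destination, Origin, PortCode} and {Destination, PortCode, VesselID, Weight}.
Within {Destination, Origin, PortCode}: {Origin}⁺ ∩ {Destination, Origin, PortCode} = {Origin, PortCode}, not the whole set, so Origin → PortCode violates BCNF; decompose into {Origin, PortCode} and {Destination, Origin}.
{Origin, PortCode} has no BCNF violation.
{Destination, Origin} has no BCNF violation.
{Destination, PortCode, VesselID, Weight} has no BCNF violation.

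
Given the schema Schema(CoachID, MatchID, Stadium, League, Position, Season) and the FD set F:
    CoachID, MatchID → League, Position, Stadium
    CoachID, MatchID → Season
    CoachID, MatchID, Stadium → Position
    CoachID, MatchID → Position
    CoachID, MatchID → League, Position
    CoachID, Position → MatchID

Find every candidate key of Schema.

{CoachID} never appears on the right of any FD, so every key must include it.
{CoachID, MatchID}⁺ = {CoachID, League, MatchID, Position, Season, Stadium} — all of the relation — so {CoachID, MatchID} is a candidate key.
{CoachID, Position}⁺ = {CoachID, League, MatchID, Position, Season, Stadium} — all of the relation — so {CoachID, Position} is a candidate key.
These are minimal and exhaustive — every other superkey contains one of them.

{CoachID, MatchID}, {CoachID, Position}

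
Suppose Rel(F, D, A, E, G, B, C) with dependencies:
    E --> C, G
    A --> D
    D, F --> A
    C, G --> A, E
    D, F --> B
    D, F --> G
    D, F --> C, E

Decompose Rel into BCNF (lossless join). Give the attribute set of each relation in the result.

{A, C, E, G}; {A, D}; {B, E, F}

Candidate keys of the original relation: {A, F}, {C, F, G}, {D, F}, {E, F}.
In {A, B, C, D, E, F, G}, {E} is not a superkey ({E}⁺ restricted to this set is {A, C, D, E, G}), so split on E --> A, C, D, G into {A, C, D, E, G} and {B, E, F}.
In {A, C, D, E, G}, {A} is not a superkey ({A}⁺ restricted to this set is {A, D}), so split on A --> D into {A, D} and {A, C, E, G}.
{A, D} has no BCNF violation.
{A, C, E, G} has no BCNF violation.
{B, E, F} has no BCNF violation.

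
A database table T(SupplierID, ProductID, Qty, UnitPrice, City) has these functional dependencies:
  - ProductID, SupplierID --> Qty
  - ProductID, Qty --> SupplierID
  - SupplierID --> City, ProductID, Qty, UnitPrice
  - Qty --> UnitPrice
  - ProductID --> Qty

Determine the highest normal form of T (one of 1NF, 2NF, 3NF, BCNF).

Candidate keys: {ProductID}, {SupplierID}. Prime attributes: {ProductID, SupplierID}.
For Qty --> UnitPrice we have {Qty}⁺ = {Qty, UnitPrice}; {Qty} is not a superkey, so BCNF fails.
Qty --> UnitPrice has non-prime {UnitPrice} on the right and a non-superkey on the left, so 3NF fails.
With only single-attribute keys there can be no partial dependency, so 2NF holds.

2NF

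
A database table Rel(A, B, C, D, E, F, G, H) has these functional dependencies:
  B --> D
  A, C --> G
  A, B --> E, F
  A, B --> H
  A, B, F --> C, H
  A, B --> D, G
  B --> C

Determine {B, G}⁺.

{B, C, D, G}

Start with {B, G}.
B --> D applies; add {D} → now {B, D, G}.
B --> C applies; add {C} → now {B, C, D, G}.
No further FD applies.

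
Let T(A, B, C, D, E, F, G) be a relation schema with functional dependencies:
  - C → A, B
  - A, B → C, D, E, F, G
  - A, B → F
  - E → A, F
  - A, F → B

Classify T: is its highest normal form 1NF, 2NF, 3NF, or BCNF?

Candidate keys: {A, B}, {A, F}, {C}, {E}. Prime attributes: {A, B, C, E, F}.
The left-hand side of every FD is a superkey, so BCNF is satisfied.

BCNF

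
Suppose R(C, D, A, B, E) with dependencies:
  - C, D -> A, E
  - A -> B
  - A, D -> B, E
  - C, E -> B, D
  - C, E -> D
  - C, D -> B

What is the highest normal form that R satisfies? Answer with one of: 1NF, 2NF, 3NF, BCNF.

2NF

Candidate keys: {C, D}, {C, E}. Prime attributes: {C, D, E}.
A -> B breaks BCNF: {A}⁺ = {A, B}, so {A} is not a superkey.
A -> B determines the non-prime attribute {B} from a non-superkey — 3NF is violated.
Checking every proper subset of each key, none determines a non-prime attribute — 2NF is satisfied.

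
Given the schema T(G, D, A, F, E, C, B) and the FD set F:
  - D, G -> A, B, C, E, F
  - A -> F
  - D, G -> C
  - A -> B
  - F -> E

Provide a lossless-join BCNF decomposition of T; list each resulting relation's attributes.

Candidate key of the original relation: {D, G}.
{A, B, C, D, E, F, G}: {A} determines {A, B, E, F} here but is not a superkey — split on A -> B, E, F, giving {A, B, E, F} and {A, C, D, G}.
{A, B, E, F}: {F} determines {E, F} here but is not a superkey — split on F -> E, giving {E, F} and {A, B, F}.
{E, F} has no BCNF violation.
{A, B, F} has no BCNF violation.
{A, C, D, G} has no BCNF violation.

{A, B, F}; {A, C, D, G}; {E, F}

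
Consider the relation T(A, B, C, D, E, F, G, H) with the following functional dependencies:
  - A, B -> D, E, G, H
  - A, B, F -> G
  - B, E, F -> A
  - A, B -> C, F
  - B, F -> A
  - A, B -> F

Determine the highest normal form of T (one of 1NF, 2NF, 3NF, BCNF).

Candidate keys: {A, B}, {B, F}. Prime attributes: {A, B, F}.
Each dependency's left side is a superkey — BCNF holds.

BCNF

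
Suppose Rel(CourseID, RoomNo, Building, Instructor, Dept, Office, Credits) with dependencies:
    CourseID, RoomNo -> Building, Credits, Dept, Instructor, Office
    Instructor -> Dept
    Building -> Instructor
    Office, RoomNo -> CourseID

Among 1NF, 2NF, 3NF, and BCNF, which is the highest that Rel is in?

Candidate keys: {CourseID, RoomNo}, {Office, RoomNo}. Prime attributes: {CourseID, Office, RoomNo}.
Instructor -> Dept: {Instructor}⁺ = {Dept, Instructor}, which is not all of the attributes, so the left side is not a superkey — BCNF is violated.
Instructor -> Dept has non-prime {Dept} on the right and a non-superkey on the left, so 3NF fails.
Checking every proper subset of each key, none determines a non-prime attribute — 2NF is satisfied.

2NF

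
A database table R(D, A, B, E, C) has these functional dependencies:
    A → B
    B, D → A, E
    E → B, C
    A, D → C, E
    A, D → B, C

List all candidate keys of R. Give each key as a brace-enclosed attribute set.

{A, D}, {B, D}, {D, E}

{D} never appears on the right of any FD, so every key must include it.
{A, D}⁺ = {A, B, C, D, E} — all of the relation — so {A, D} is a candidate key.
{B, D}⁺ = {A, B, C, D, E} — all of the relation — so {B, D} is a candidate key.
{D, E}⁺ = {A, B, C, D, E} — all of the relation — so {D, E} is a candidate key.
Any other superkey properly contains one of these, so there are no further candidate keys.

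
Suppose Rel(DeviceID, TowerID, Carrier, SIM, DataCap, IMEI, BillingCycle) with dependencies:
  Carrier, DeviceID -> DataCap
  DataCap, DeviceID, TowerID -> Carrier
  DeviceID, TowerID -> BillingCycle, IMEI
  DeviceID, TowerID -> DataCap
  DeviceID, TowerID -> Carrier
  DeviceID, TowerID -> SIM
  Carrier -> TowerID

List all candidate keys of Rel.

{Carrier, DeviceID}, {DeviceID, TowerID}

No FD produces {DeviceID}, so it must be in every candidate key.
{Carrier, DeviceID} is a candidate key since {Carrier, DeviceID}⁺ = {BillingCycle, Carrier, DataCap, DeviceID, IMEI, SIM, TowerID} covers every attribute.
{DeviceID, TowerID} is a candidate key since {DeviceID, TowerID}⁺ = {BillingCycle, Carrier, DataCap, DeviceID, IMEI, SIM, TowerID} covers every attribute.
These are minimal and exhaustive — every other superkey contains one of them.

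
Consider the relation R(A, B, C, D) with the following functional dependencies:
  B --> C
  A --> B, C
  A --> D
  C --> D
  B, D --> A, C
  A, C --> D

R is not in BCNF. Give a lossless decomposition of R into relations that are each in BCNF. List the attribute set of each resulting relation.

{A, B, C}; {C, D}

Candidate keys of the original relation: {A}, {B}.
{A, B, C, D}: {C} determines {C, D} here but is not a superkey — split on C --> D, giving {C, D} and {A, B, C}.
{C, D} has no BCNF violation.
{A, B, C} has no BCNF violation.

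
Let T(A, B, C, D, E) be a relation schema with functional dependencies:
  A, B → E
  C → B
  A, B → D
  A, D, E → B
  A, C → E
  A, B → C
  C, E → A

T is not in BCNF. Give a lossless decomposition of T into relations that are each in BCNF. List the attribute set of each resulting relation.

{A, C, D, E}; {B, C}

Candidate keys of the original relation: {A, B}, {A, C}, {A, D, E}, {C, E}.
Within {A, B, C, D, E}: {C}⁺ ∩ {A, B, C, D, E} = {B, C}, not the whole set, so C → B violates BCNF; decompose into {B, C} and {A, C, D, E}.
{B, C} is in BCNF.
{A, C, D, E} is in BCNF.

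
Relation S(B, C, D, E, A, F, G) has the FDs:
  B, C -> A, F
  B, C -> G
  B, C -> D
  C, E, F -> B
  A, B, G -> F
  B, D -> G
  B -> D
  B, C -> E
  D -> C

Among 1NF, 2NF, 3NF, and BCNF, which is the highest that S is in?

Candidate keys: {B}, {C, E, F}, {D, E, F}. Prime attributes: {B, C, D, E, F}.
D -> C breaks BCNF: {D}⁺ = {C, D}, so {D} is not a superkey.
But every attribute on its right side ({C}) is prime, and the same holds for every other non-superkey FD, so 3NF still holds.

3NF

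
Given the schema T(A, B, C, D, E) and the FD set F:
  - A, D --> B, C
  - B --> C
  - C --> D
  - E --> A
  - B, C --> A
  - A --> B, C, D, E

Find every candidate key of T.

{A}, {B}, {E}

Closure of {A} is {A, B, C, D, E}, the whole schema; {A} is a candidate key.
Closure of {B} is {A, B, C, D, E}, the whole schema; {B} is a candidate key.
Closure of {E} is {A, B, C, D, E}, the whole schema; {E} is a candidate key.
These are minimal and exhaustive — every other superkey contains one of them.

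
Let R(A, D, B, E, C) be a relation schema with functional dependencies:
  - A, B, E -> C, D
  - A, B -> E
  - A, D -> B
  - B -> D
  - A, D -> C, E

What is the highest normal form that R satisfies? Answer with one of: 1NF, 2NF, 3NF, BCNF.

3NF

Candidate keys: {A, B}, {A, D}. Prime attributes: {A, B, D}.
B -> D: {B}⁺ = {B, D}, which is not all of the attributes, so the left side is not a superkey — BCNF is violated.
But every attribute on its right side ({D}) is prime, and the same holds for every other non-superkey FD, so 3NF still holds.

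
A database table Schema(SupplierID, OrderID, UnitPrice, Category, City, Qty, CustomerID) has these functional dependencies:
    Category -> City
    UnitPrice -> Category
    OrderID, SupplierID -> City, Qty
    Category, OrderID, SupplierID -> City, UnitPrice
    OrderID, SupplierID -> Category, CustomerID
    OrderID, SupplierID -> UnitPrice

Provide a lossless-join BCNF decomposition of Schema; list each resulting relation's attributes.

{Category, City}; {Category, UnitPrice}; {CustomerID, OrderID, Qty, SupplierID, UnitPrice}

Candidate key of the original relation: {OrderID, SupplierID}.
{Category, City, CustomerID, OrderID, Qty, SupplierID, UnitPrice}: {Category} determines {Category, City} here but is not a superkey — split on Category -> City, giving {Category, City} and {Category, CustomerID, OrderID, Qty, SupplierID, UnitPrice}.
{Category, City} has no BCNF violation.
{Category, CustomerID, OrderID, Qty, SupplierID, UnitPrice}: {UnitPrice} determines {Category, UnitPrice} here but is not a superkey — split on UnitPrice -> Category, giving {Category, UnitPrice} and {CustomerID, OrderID, Qty, SupplierID, UnitPrice}.
{Category, UnitPrice} has no BCNF violation.
{CustomerID, OrderID, Qty, SupplierID, UnitPrice} has no BCNF violation.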